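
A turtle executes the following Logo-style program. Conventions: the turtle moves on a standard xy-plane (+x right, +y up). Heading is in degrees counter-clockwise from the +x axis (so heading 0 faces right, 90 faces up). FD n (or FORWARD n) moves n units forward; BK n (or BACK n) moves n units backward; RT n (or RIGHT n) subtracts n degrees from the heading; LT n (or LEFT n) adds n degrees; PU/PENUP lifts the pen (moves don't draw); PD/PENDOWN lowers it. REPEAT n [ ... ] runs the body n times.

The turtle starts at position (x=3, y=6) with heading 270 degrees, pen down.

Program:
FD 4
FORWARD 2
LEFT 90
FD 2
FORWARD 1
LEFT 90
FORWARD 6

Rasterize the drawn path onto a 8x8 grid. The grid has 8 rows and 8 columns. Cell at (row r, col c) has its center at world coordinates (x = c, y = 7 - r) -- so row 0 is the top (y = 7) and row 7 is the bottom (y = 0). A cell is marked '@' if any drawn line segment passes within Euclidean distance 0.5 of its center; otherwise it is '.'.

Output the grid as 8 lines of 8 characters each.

Segment 0: (3,6) -> (3,2)
Segment 1: (3,2) -> (3,0)
Segment 2: (3,0) -> (5,-0)
Segment 3: (5,-0) -> (6,-0)
Segment 4: (6,-0) -> (6,6)

Answer: ........
...@..@.
...@..@.
...@..@.
...@..@.
...@..@.
...@..@.
...@@@@.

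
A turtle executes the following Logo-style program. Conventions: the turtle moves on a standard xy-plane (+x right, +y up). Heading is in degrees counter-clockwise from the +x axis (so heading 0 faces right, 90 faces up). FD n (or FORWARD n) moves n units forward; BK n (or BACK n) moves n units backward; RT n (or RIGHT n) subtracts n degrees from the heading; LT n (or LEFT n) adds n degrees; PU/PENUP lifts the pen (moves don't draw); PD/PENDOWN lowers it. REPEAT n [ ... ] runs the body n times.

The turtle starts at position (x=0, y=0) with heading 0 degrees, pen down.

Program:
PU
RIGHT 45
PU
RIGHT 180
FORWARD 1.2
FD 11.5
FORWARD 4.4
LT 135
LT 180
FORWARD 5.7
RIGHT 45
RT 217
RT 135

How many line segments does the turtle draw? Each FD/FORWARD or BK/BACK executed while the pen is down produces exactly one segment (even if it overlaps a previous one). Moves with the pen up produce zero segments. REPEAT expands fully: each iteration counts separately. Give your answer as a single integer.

Answer: 0

Derivation:
Executing turtle program step by step:
Start: pos=(0,0), heading=0, pen down
PU: pen up
RT 45: heading 0 -> 315
PU: pen up
RT 180: heading 315 -> 135
FD 1.2: (0,0) -> (-0.849,0.849) [heading=135, move]
FD 11.5: (-0.849,0.849) -> (-8.98,8.98) [heading=135, move]
FD 4.4: (-8.98,8.98) -> (-12.092,12.092) [heading=135, move]
LT 135: heading 135 -> 270
LT 180: heading 270 -> 90
FD 5.7: (-12.092,12.092) -> (-12.092,17.792) [heading=90, move]
RT 45: heading 90 -> 45
RT 217: heading 45 -> 188
RT 135: heading 188 -> 53
Final: pos=(-12.092,17.792), heading=53, 0 segment(s) drawn
Segments drawn: 0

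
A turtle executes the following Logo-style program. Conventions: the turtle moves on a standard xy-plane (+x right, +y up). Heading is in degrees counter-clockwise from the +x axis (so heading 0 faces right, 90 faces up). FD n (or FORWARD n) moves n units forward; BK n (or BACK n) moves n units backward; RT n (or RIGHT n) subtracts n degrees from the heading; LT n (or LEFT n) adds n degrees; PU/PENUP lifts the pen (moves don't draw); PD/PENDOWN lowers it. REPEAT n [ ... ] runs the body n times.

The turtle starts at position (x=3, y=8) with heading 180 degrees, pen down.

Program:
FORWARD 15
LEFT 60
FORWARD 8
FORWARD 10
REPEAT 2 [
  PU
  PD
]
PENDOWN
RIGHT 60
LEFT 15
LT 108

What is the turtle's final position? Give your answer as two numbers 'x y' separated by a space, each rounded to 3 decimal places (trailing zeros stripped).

Executing turtle program step by step:
Start: pos=(3,8), heading=180, pen down
FD 15: (3,8) -> (-12,8) [heading=180, draw]
LT 60: heading 180 -> 240
FD 8: (-12,8) -> (-16,1.072) [heading=240, draw]
FD 10: (-16,1.072) -> (-21,-7.588) [heading=240, draw]
REPEAT 2 [
  -- iteration 1/2 --
  PU: pen up
  PD: pen down
  -- iteration 2/2 --
  PU: pen up
  PD: pen down
]
PD: pen down
RT 60: heading 240 -> 180
LT 15: heading 180 -> 195
LT 108: heading 195 -> 303
Final: pos=(-21,-7.588), heading=303, 3 segment(s) drawn

Answer: -21 -7.588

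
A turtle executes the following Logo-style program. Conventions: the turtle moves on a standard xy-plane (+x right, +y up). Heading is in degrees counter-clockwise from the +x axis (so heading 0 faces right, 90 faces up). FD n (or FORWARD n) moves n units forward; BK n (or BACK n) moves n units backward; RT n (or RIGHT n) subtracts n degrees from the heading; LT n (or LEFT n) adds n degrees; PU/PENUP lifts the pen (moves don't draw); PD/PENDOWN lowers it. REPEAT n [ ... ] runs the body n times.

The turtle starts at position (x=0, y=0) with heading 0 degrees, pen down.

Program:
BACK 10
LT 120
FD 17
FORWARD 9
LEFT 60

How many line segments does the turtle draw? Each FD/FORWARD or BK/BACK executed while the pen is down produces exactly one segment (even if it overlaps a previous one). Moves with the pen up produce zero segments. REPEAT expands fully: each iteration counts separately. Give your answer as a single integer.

Answer: 3

Derivation:
Executing turtle program step by step:
Start: pos=(0,0), heading=0, pen down
BK 10: (0,0) -> (-10,0) [heading=0, draw]
LT 120: heading 0 -> 120
FD 17: (-10,0) -> (-18.5,14.722) [heading=120, draw]
FD 9: (-18.5,14.722) -> (-23,22.517) [heading=120, draw]
LT 60: heading 120 -> 180
Final: pos=(-23,22.517), heading=180, 3 segment(s) drawn
Segments drawn: 3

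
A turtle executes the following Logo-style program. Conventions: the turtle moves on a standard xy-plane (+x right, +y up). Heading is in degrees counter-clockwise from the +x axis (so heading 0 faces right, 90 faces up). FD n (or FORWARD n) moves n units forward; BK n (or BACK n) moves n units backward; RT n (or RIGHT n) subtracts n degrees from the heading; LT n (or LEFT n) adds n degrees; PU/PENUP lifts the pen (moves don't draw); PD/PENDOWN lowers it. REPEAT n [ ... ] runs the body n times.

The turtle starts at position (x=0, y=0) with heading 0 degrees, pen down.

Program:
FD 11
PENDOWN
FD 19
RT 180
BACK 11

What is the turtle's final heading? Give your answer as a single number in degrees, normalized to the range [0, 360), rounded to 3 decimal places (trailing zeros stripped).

Executing turtle program step by step:
Start: pos=(0,0), heading=0, pen down
FD 11: (0,0) -> (11,0) [heading=0, draw]
PD: pen down
FD 19: (11,0) -> (30,0) [heading=0, draw]
RT 180: heading 0 -> 180
BK 11: (30,0) -> (41,0) [heading=180, draw]
Final: pos=(41,0), heading=180, 3 segment(s) drawn

Answer: 180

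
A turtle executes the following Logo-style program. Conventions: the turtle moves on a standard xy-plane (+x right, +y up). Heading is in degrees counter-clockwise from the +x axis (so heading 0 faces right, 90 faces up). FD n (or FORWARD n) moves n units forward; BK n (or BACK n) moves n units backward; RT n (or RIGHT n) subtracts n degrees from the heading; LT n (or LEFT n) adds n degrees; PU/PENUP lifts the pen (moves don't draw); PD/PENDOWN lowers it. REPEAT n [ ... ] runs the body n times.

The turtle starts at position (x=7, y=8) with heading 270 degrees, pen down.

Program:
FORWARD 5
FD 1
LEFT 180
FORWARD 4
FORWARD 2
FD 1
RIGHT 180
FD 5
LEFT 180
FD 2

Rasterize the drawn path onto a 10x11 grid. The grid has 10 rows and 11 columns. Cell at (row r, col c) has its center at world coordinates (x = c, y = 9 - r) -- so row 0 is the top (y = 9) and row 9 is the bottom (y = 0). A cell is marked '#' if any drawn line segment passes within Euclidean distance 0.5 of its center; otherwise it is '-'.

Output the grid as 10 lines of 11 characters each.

Answer: -------#---
-------#---
-------#---
-------#---
-------#---
-------#---
-------#---
-------#---
-----------
-----------

Derivation:
Segment 0: (7,8) -> (7,3)
Segment 1: (7,3) -> (7,2)
Segment 2: (7,2) -> (7,6)
Segment 3: (7,6) -> (7,8)
Segment 4: (7,8) -> (7,9)
Segment 5: (7,9) -> (7,4)
Segment 6: (7,4) -> (7,6)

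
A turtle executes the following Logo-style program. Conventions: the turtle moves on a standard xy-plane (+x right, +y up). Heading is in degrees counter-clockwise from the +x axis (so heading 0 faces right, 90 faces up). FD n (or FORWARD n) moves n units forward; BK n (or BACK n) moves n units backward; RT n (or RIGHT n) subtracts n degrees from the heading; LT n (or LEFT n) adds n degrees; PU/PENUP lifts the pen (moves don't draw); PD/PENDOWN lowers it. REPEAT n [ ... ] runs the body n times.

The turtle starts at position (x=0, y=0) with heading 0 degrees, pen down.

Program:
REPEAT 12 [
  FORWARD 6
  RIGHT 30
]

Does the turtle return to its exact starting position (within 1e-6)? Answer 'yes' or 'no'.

Executing turtle program step by step:
Start: pos=(0,0), heading=0, pen down
REPEAT 12 [
  -- iteration 1/12 --
  FD 6: (0,0) -> (6,0) [heading=0, draw]
  RT 30: heading 0 -> 330
  -- iteration 2/12 --
  FD 6: (6,0) -> (11.196,-3) [heading=330, draw]
  RT 30: heading 330 -> 300
  -- iteration 3/12 --
  FD 6: (11.196,-3) -> (14.196,-8.196) [heading=300, draw]
  RT 30: heading 300 -> 270
  -- iteration 4/12 --
  FD 6: (14.196,-8.196) -> (14.196,-14.196) [heading=270, draw]
  RT 30: heading 270 -> 240
  -- iteration 5/12 --
  FD 6: (14.196,-14.196) -> (11.196,-19.392) [heading=240, draw]
  RT 30: heading 240 -> 210
  -- iteration 6/12 --
  FD 6: (11.196,-19.392) -> (6,-22.392) [heading=210, draw]
  RT 30: heading 210 -> 180
  -- iteration 7/12 --
  FD 6: (6,-22.392) -> (0,-22.392) [heading=180, draw]
  RT 30: heading 180 -> 150
  -- iteration 8/12 --
  FD 6: (0,-22.392) -> (-5.196,-19.392) [heading=150, draw]
  RT 30: heading 150 -> 120
  -- iteration 9/12 --
  FD 6: (-5.196,-19.392) -> (-8.196,-14.196) [heading=120, draw]
  RT 30: heading 120 -> 90
  -- iteration 10/12 --
  FD 6: (-8.196,-14.196) -> (-8.196,-8.196) [heading=90, draw]
  RT 30: heading 90 -> 60
  -- iteration 11/12 --
  FD 6: (-8.196,-8.196) -> (-5.196,-3) [heading=60, draw]
  RT 30: heading 60 -> 30
  -- iteration 12/12 --
  FD 6: (-5.196,-3) -> (0,0) [heading=30, draw]
  RT 30: heading 30 -> 0
]
Final: pos=(0,0), heading=0, 12 segment(s) drawn

Start position: (0, 0)
Final position: (0, 0)
Distance = 0; < 1e-6 -> CLOSED

Answer: yes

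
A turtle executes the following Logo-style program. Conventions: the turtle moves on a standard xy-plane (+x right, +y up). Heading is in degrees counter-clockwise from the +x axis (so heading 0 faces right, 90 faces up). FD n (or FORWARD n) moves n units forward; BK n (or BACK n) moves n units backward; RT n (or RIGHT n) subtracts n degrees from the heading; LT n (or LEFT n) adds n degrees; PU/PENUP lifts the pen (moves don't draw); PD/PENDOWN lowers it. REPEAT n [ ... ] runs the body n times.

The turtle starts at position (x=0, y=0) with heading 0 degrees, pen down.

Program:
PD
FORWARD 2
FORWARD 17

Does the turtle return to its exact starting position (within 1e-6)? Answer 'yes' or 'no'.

Executing turtle program step by step:
Start: pos=(0,0), heading=0, pen down
PD: pen down
FD 2: (0,0) -> (2,0) [heading=0, draw]
FD 17: (2,0) -> (19,0) [heading=0, draw]
Final: pos=(19,0), heading=0, 2 segment(s) drawn

Start position: (0, 0)
Final position: (19, 0)
Distance = 19; >= 1e-6 -> NOT closed

Answer: no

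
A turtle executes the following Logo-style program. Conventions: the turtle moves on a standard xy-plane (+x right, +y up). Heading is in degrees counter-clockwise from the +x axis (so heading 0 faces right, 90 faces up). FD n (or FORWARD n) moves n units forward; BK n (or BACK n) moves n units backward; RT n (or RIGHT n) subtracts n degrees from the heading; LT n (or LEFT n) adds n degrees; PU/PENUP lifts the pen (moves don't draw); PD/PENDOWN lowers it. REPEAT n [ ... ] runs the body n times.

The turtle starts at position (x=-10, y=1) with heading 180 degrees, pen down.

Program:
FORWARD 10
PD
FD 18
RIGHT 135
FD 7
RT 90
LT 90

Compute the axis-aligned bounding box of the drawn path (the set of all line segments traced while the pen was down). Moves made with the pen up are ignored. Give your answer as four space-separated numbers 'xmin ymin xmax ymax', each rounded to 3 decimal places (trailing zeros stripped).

Executing turtle program step by step:
Start: pos=(-10,1), heading=180, pen down
FD 10: (-10,1) -> (-20,1) [heading=180, draw]
PD: pen down
FD 18: (-20,1) -> (-38,1) [heading=180, draw]
RT 135: heading 180 -> 45
FD 7: (-38,1) -> (-33.05,5.95) [heading=45, draw]
RT 90: heading 45 -> 315
LT 90: heading 315 -> 45
Final: pos=(-33.05,5.95), heading=45, 3 segment(s) drawn

Segment endpoints: x in {-38, -33.05, -20, -10}, y in {1, 1, 1, 5.95}
xmin=-38, ymin=1, xmax=-10, ymax=5.95

Answer: -38 1 -10 5.95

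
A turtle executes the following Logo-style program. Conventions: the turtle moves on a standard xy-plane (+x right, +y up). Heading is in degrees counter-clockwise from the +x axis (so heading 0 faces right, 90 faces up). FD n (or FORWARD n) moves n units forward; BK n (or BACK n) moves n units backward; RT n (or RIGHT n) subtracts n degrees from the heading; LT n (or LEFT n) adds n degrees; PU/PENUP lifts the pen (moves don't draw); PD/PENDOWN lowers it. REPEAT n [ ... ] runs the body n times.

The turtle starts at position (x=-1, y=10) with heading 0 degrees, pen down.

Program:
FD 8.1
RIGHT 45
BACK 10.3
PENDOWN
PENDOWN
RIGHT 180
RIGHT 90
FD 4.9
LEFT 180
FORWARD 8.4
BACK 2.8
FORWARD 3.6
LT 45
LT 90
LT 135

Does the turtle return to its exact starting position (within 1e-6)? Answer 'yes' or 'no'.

Answer: no

Derivation:
Executing turtle program step by step:
Start: pos=(-1,10), heading=0, pen down
FD 8.1: (-1,10) -> (7.1,10) [heading=0, draw]
RT 45: heading 0 -> 315
BK 10.3: (7.1,10) -> (-0.183,17.283) [heading=315, draw]
PD: pen down
PD: pen down
RT 180: heading 315 -> 135
RT 90: heading 135 -> 45
FD 4.9: (-0.183,17.283) -> (3.282,20.748) [heading=45, draw]
LT 180: heading 45 -> 225
FD 8.4: (3.282,20.748) -> (-2.658,14.808) [heading=225, draw]
BK 2.8: (-2.658,14.808) -> (-0.678,16.788) [heading=225, draw]
FD 3.6: (-0.678,16.788) -> (-3.224,14.243) [heading=225, draw]
LT 45: heading 225 -> 270
LT 90: heading 270 -> 0
LT 135: heading 0 -> 135
Final: pos=(-3.224,14.243), heading=135, 6 segment(s) drawn

Start position: (-1, 10)
Final position: (-3.224, 14.243)
Distance = 4.79; >= 1e-6 -> NOT closed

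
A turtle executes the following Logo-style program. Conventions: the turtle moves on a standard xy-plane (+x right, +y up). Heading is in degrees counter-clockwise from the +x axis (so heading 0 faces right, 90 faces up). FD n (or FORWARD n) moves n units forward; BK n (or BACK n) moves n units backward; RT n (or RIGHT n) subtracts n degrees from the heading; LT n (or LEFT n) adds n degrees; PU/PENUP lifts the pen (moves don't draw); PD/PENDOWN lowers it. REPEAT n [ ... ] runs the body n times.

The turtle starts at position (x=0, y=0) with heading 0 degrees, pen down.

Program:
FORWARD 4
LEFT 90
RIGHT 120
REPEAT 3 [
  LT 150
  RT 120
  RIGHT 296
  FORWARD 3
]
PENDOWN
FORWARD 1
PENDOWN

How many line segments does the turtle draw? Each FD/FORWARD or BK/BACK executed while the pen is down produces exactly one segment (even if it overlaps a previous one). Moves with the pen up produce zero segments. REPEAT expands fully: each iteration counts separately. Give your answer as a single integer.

Executing turtle program step by step:
Start: pos=(0,0), heading=0, pen down
FD 4: (0,0) -> (4,0) [heading=0, draw]
LT 90: heading 0 -> 90
RT 120: heading 90 -> 330
REPEAT 3 [
  -- iteration 1/3 --
  LT 150: heading 330 -> 120
  RT 120: heading 120 -> 0
  RT 296: heading 0 -> 64
  FD 3: (4,0) -> (5.315,2.696) [heading=64, draw]
  -- iteration 2/3 --
  LT 150: heading 64 -> 214
  RT 120: heading 214 -> 94
  RT 296: heading 94 -> 158
  FD 3: (5.315,2.696) -> (2.534,3.82) [heading=158, draw]
  -- iteration 3/3 --
  LT 150: heading 158 -> 308
  RT 120: heading 308 -> 188
  RT 296: heading 188 -> 252
  FD 3: (2.534,3.82) -> (1.607,0.967) [heading=252, draw]
]
PD: pen down
FD 1: (1.607,0.967) -> (1.297,0.016) [heading=252, draw]
PD: pen down
Final: pos=(1.297,0.016), heading=252, 5 segment(s) drawn
Segments drawn: 5

Answer: 5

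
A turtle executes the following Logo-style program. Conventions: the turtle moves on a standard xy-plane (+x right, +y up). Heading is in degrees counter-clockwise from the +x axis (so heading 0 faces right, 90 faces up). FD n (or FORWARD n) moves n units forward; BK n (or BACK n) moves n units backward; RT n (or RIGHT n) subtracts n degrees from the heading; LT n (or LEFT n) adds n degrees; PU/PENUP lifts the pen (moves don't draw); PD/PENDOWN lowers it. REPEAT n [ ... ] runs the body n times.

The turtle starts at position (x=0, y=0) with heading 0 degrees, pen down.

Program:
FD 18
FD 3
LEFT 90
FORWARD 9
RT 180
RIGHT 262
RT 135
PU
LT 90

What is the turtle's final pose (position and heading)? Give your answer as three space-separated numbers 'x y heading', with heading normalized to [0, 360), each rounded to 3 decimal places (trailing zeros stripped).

Answer: 21 9 323

Derivation:
Executing turtle program step by step:
Start: pos=(0,0), heading=0, pen down
FD 18: (0,0) -> (18,0) [heading=0, draw]
FD 3: (18,0) -> (21,0) [heading=0, draw]
LT 90: heading 0 -> 90
FD 9: (21,0) -> (21,9) [heading=90, draw]
RT 180: heading 90 -> 270
RT 262: heading 270 -> 8
RT 135: heading 8 -> 233
PU: pen up
LT 90: heading 233 -> 323
Final: pos=(21,9), heading=323, 3 segment(s) drawn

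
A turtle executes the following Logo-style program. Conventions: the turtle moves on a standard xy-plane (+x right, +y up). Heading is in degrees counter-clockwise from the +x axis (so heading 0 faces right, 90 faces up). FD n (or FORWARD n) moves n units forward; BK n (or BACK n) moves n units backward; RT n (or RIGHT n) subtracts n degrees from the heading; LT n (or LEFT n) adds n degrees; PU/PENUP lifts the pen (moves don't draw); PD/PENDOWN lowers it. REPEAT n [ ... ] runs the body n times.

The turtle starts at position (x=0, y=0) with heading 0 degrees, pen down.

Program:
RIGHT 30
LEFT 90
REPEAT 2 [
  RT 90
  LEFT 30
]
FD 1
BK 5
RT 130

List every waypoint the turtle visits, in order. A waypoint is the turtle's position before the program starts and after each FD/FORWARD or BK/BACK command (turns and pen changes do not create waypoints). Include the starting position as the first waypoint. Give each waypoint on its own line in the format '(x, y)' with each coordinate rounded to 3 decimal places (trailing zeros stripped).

Executing turtle program step by step:
Start: pos=(0,0), heading=0, pen down
RT 30: heading 0 -> 330
LT 90: heading 330 -> 60
REPEAT 2 [
  -- iteration 1/2 --
  RT 90: heading 60 -> 330
  LT 30: heading 330 -> 0
  -- iteration 2/2 --
  RT 90: heading 0 -> 270
  LT 30: heading 270 -> 300
]
FD 1: (0,0) -> (0.5,-0.866) [heading=300, draw]
BK 5: (0.5,-0.866) -> (-2,3.464) [heading=300, draw]
RT 130: heading 300 -> 170
Final: pos=(-2,3.464), heading=170, 2 segment(s) drawn
Waypoints (3 total):
(0, 0)
(0.5, -0.866)
(-2, 3.464)

Answer: (0, 0)
(0.5, -0.866)
(-2, 3.464)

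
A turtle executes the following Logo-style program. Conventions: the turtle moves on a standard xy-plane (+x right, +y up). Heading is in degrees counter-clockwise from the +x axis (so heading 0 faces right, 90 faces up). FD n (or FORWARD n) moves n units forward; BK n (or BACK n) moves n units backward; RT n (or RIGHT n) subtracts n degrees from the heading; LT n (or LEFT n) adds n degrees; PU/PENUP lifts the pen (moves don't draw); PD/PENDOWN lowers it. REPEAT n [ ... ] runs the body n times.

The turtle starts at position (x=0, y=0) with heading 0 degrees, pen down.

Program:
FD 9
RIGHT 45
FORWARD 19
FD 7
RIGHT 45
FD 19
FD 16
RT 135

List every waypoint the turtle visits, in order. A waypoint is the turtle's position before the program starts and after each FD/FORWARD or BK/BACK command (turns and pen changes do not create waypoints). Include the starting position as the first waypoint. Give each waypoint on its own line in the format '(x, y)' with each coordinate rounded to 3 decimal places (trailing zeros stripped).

Answer: (0, 0)
(9, 0)
(22.435, -13.435)
(27.385, -18.385)
(27.385, -37.385)
(27.385, -53.385)

Derivation:
Executing turtle program step by step:
Start: pos=(0,0), heading=0, pen down
FD 9: (0,0) -> (9,0) [heading=0, draw]
RT 45: heading 0 -> 315
FD 19: (9,0) -> (22.435,-13.435) [heading=315, draw]
FD 7: (22.435,-13.435) -> (27.385,-18.385) [heading=315, draw]
RT 45: heading 315 -> 270
FD 19: (27.385,-18.385) -> (27.385,-37.385) [heading=270, draw]
FD 16: (27.385,-37.385) -> (27.385,-53.385) [heading=270, draw]
RT 135: heading 270 -> 135
Final: pos=(27.385,-53.385), heading=135, 5 segment(s) drawn
Waypoints (6 total):
(0, 0)
(9, 0)
(22.435, -13.435)
(27.385, -18.385)
(27.385, -37.385)
(27.385, -53.385)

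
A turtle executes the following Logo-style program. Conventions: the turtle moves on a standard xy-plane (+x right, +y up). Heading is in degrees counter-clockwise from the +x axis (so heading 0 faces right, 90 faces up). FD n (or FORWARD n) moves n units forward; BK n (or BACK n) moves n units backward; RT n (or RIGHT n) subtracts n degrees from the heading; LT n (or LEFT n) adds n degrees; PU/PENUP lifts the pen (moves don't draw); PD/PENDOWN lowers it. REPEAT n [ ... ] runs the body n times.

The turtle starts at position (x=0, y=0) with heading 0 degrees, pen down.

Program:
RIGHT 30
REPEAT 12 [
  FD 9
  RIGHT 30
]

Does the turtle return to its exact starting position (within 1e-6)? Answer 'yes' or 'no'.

Executing turtle program step by step:
Start: pos=(0,0), heading=0, pen down
RT 30: heading 0 -> 330
REPEAT 12 [
  -- iteration 1/12 --
  FD 9: (0,0) -> (7.794,-4.5) [heading=330, draw]
  RT 30: heading 330 -> 300
  -- iteration 2/12 --
  FD 9: (7.794,-4.5) -> (12.294,-12.294) [heading=300, draw]
  RT 30: heading 300 -> 270
  -- iteration 3/12 --
  FD 9: (12.294,-12.294) -> (12.294,-21.294) [heading=270, draw]
  RT 30: heading 270 -> 240
  -- iteration 4/12 --
  FD 9: (12.294,-21.294) -> (7.794,-29.088) [heading=240, draw]
  RT 30: heading 240 -> 210
  -- iteration 5/12 --
  FD 9: (7.794,-29.088) -> (0,-33.588) [heading=210, draw]
  RT 30: heading 210 -> 180
  -- iteration 6/12 --
  FD 9: (0,-33.588) -> (-9,-33.588) [heading=180, draw]
  RT 30: heading 180 -> 150
  -- iteration 7/12 --
  FD 9: (-9,-33.588) -> (-16.794,-29.088) [heading=150, draw]
  RT 30: heading 150 -> 120
  -- iteration 8/12 --
  FD 9: (-16.794,-29.088) -> (-21.294,-21.294) [heading=120, draw]
  RT 30: heading 120 -> 90
  -- iteration 9/12 --
  FD 9: (-21.294,-21.294) -> (-21.294,-12.294) [heading=90, draw]
  RT 30: heading 90 -> 60
  -- iteration 10/12 --
  FD 9: (-21.294,-12.294) -> (-16.794,-4.5) [heading=60, draw]
  RT 30: heading 60 -> 30
  -- iteration 11/12 --
  FD 9: (-16.794,-4.5) -> (-9,0) [heading=30, draw]
  RT 30: heading 30 -> 0
  -- iteration 12/12 --
  FD 9: (-9,0) -> (0,0) [heading=0, draw]
  RT 30: heading 0 -> 330
]
Final: pos=(0,0), heading=330, 12 segment(s) drawn

Start position: (0, 0)
Final position: (0, 0)
Distance = 0; < 1e-6 -> CLOSED

Answer: yes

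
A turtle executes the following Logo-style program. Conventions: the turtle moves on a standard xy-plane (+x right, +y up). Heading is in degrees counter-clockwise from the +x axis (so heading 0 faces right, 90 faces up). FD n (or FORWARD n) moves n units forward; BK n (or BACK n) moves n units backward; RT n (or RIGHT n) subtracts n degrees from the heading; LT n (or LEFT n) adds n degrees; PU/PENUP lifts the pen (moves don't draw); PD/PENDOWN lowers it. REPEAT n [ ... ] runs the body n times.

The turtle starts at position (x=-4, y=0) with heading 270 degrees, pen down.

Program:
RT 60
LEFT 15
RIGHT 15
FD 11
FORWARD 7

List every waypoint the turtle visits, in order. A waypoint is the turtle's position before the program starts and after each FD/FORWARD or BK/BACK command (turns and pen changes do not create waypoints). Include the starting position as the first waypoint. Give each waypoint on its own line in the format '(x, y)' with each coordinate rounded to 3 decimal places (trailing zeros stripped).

Answer: (-4, 0)
(-13.526, -5.5)
(-19.588, -9)

Derivation:
Executing turtle program step by step:
Start: pos=(-4,0), heading=270, pen down
RT 60: heading 270 -> 210
LT 15: heading 210 -> 225
RT 15: heading 225 -> 210
FD 11: (-4,0) -> (-13.526,-5.5) [heading=210, draw]
FD 7: (-13.526,-5.5) -> (-19.588,-9) [heading=210, draw]
Final: pos=(-19.588,-9), heading=210, 2 segment(s) drawn
Waypoints (3 total):
(-4, 0)
(-13.526, -5.5)
(-19.588, -9)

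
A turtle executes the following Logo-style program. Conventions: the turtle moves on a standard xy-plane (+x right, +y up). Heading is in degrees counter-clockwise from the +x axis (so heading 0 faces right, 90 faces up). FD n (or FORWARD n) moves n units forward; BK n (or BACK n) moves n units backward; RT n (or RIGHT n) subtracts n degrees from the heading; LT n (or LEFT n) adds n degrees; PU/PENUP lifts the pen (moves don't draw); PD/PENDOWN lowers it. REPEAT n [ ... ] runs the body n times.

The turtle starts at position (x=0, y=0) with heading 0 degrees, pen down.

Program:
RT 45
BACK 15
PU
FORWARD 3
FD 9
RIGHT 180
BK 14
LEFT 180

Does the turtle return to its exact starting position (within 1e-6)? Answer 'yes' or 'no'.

Answer: no

Derivation:
Executing turtle program step by step:
Start: pos=(0,0), heading=0, pen down
RT 45: heading 0 -> 315
BK 15: (0,0) -> (-10.607,10.607) [heading=315, draw]
PU: pen up
FD 3: (-10.607,10.607) -> (-8.485,8.485) [heading=315, move]
FD 9: (-8.485,8.485) -> (-2.121,2.121) [heading=315, move]
RT 180: heading 315 -> 135
BK 14: (-2.121,2.121) -> (7.778,-7.778) [heading=135, move]
LT 180: heading 135 -> 315
Final: pos=(7.778,-7.778), heading=315, 1 segment(s) drawn

Start position: (0, 0)
Final position: (7.778, -7.778)
Distance = 11; >= 1e-6 -> NOT closed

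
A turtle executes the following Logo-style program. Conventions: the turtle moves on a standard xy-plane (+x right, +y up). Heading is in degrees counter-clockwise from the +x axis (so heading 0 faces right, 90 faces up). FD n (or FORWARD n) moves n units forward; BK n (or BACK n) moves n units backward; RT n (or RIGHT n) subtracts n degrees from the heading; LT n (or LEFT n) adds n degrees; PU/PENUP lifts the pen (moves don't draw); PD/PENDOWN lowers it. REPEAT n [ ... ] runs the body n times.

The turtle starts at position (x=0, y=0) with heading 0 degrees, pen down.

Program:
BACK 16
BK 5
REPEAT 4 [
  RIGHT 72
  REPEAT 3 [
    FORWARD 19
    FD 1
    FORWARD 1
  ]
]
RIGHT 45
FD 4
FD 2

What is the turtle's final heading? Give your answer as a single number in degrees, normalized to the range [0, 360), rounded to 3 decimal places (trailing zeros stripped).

Answer: 27

Derivation:
Executing turtle program step by step:
Start: pos=(0,0), heading=0, pen down
BK 16: (0,0) -> (-16,0) [heading=0, draw]
BK 5: (-16,0) -> (-21,0) [heading=0, draw]
REPEAT 4 [
  -- iteration 1/4 --
  RT 72: heading 0 -> 288
  REPEAT 3 [
    -- iteration 1/3 --
    FD 19: (-21,0) -> (-15.129,-18.07) [heading=288, draw]
    FD 1: (-15.129,-18.07) -> (-14.82,-19.021) [heading=288, draw]
    FD 1: (-14.82,-19.021) -> (-14.511,-19.972) [heading=288, draw]
    -- iteration 2/3 --
    FD 19: (-14.511,-19.972) -> (-8.639,-38.042) [heading=288, draw]
    FD 1: (-8.639,-38.042) -> (-8.33,-38.993) [heading=288, draw]
    FD 1: (-8.33,-38.993) -> (-8.021,-39.944) [heading=288, draw]
    -- iteration 3/3 --
    FD 19: (-8.021,-39.944) -> (-2.15,-58.014) [heading=288, draw]
    FD 1: (-2.15,-58.014) -> (-1.841,-58.966) [heading=288, draw]
    FD 1: (-1.841,-58.966) -> (-1.532,-59.917) [heading=288, draw]
  ]
  -- iteration 2/4 --
  RT 72: heading 288 -> 216
  REPEAT 3 [
    -- iteration 1/3 --
    FD 19: (-1.532,-59.917) -> (-16.903,-71.084) [heading=216, draw]
    FD 1: (-16.903,-71.084) -> (-17.712,-71.672) [heading=216, draw]
    FD 1: (-17.712,-71.672) -> (-18.521,-72.26) [heading=216, draw]
    -- iteration 2/3 --
    FD 19: (-18.521,-72.26) -> (-33.893,-83.428) [heading=216, draw]
    FD 1: (-33.893,-83.428) -> (-34.702,-84.016) [heading=216, draw]
    FD 1: (-34.702,-84.016) -> (-35.511,-84.604) [heading=216, draw]
    -- iteration 3/3 --
    FD 19: (-35.511,-84.604) -> (-50.882,-95.771) [heading=216, draw]
    FD 1: (-50.882,-95.771) -> (-51.691,-96.359) [heading=216, draw]
    FD 1: (-51.691,-96.359) -> (-52.5,-96.947) [heading=216, draw]
  ]
  -- iteration 3/4 --
  RT 72: heading 216 -> 144
  REPEAT 3 [
    -- iteration 1/3 --
    FD 19: (-52.5,-96.947) -> (-67.871,-85.779) [heading=144, draw]
    FD 1: (-67.871,-85.779) -> (-68.68,-85.191) [heading=144, draw]
    FD 1: (-68.68,-85.191) -> (-69.489,-84.604) [heading=144, draw]
    -- iteration 2/3 --
    FD 19: (-69.489,-84.604) -> (-84.861,-73.436) [heading=144, draw]
    FD 1: (-84.861,-73.436) -> (-85.67,-72.848) [heading=144, draw]
    FD 1: (-85.67,-72.848) -> (-86.479,-72.26) [heading=144, draw]
    -- iteration 3/3 --
    FD 19: (-86.479,-72.26) -> (-101.85,-61.092) [heading=144, draw]
    FD 1: (-101.85,-61.092) -> (-102.659,-60.504) [heading=144, draw]
    FD 1: (-102.659,-60.504) -> (-103.468,-59.917) [heading=144, draw]
  ]
  -- iteration 4/4 --
  RT 72: heading 144 -> 72
  REPEAT 3 [
    -- iteration 1/3 --
    FD 19: (-103.468,-59.917) -> (-97.597,-41.846) [heading=72, draw]
    FD 1: (-97.597,-41.846) -> (-97.288,-40.895) [heading=72, draw]
    FD 1: (-97.288,-40.895) -> (-96.979,-39.944) [heading=72, draw]
    -- iteration 2/3 --
    FD 19: (-96.979,-39.944) -> (-91.107,-21.874) [heading=72, draw]
    FD 1: (-91.107,-21.874) -> (-90.798,-20.923) [heading=72, draw]
    FD 1: (-90.798,-20.923) -> (-90.489,-19.972) [heading=72, draw]
    -- iteration 3/3 --
    FD 19: (-90.489,-19.972) -> (-84.618,-1.902) [heading=72, draw]
    FD 1: (-84.618,-1.902) -> (-84.309,-0.951) [heading=72, draw]
    FD 1: (-84.309,-0.951) -> (-84,0) [heading=72, draw]
  ]
]
RT 45: heading 72 -> 27
FD 4: (-84,0) -> (-80.436,1.816) [heading=27, draw]
FD 2: (-80.436,1.816) -> (-78.654,2.724) [heading=27, draw]
Final: pos=(-78.654,2.724), heading=27, 40 segment(s) drawn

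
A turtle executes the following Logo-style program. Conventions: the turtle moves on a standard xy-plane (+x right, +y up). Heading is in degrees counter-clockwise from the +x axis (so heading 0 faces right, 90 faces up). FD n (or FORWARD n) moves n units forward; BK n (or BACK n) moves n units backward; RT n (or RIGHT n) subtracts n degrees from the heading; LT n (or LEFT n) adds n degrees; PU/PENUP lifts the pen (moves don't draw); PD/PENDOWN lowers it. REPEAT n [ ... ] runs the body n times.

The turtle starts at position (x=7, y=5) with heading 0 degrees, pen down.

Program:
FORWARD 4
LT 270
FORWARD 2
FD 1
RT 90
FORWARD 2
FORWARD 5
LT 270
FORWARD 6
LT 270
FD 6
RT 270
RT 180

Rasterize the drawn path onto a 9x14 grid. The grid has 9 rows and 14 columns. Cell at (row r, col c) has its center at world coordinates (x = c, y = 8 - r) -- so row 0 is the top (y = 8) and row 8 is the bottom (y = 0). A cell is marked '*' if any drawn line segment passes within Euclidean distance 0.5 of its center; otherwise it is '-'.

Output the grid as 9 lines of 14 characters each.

Segment 0: (7,5) -> (11,5)
Segment 1: (11,5) -> (11,3)
Segment 2: (11,3) -> (11,2)
Segment 3: (11,2) -> (9,2)
Segment 4: (9,2) -> (4,2)
Segment 5: (4,2) -> (4,8)
Segment 6: (4,8) -> (10,8)

Answer: ----*******---
----*---------
----*---------
----*--*****--
----*------*--
----*------*--
----********--
--------------
--------------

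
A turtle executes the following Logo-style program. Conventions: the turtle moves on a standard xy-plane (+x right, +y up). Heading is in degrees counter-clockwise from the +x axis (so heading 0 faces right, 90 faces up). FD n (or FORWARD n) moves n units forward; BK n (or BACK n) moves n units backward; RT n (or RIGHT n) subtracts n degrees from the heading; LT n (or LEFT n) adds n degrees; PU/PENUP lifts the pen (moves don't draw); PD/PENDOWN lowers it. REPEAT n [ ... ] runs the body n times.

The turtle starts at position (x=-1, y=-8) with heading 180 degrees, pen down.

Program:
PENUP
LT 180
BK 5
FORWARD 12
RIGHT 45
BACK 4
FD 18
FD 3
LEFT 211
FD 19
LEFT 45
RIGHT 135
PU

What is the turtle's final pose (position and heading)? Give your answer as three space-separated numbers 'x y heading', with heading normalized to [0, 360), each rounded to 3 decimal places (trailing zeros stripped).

Answer: -0.415 -15.424 76

Derivation:
Executing turtle program step by step:
Start: pos=(-1,-8), heading=180, pen down
PU: pen up
LT 180: heading 180 -> 0
BK 5: (-1,-8) -> (-6,-8) [heading=0, move]
FD 12: (-6,-8) -> (6,-8) [heading=0, move]
RT 45: heading 0 -> 315
BK 4: (6,-8) -> (3.172,-5.172) [heading=315, move]
FD 18: (3.172,-5.172) -> (15.899,-17.899) [heading=315, move]
FD 3: (15.899,-17.899) -> (18.021,-20.021) [heading=315, move]
LT 211: heading 315 -> 166
FD 19: (18.021,-20.021) -> (-0.415,-15.424) [heading=166, move]
LT 45: heading 166 -> 211
RT 135: heading 211 -> 76
PU: pen up
Final: pos=(-0.415,-15.424), heading=76, 0 segment(s) drawn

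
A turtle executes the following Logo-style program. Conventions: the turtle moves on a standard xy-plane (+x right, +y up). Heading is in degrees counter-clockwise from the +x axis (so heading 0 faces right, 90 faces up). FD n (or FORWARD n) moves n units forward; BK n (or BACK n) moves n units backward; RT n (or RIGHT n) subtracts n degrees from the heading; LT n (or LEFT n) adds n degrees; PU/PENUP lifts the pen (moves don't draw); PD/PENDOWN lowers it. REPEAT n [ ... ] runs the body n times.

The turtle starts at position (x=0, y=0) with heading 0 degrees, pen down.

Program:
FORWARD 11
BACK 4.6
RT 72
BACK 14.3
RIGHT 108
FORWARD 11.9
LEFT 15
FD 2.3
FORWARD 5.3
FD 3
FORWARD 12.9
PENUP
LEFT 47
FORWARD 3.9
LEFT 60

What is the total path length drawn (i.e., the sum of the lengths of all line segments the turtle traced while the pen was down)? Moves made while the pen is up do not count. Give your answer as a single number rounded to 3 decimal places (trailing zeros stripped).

Answer: 65.3

Derivation:
Executing turtle program step by step:
Start: pos=(0,0), heading=0, pen down
FD 11: (0,0) -> (11,0) [heading=0, draw]
BK 4.6: (11,0) -> (6.4,0) [heading=0, draw]
RT 72: heading 0 -> 288
BK 14.3: (6.4,0) -> (1.981,13.6) [heading=288, draw]
RT 108: heading 288 -> 180
FD 11.9: (1.981,13.6) -> (-9.919,13.6) [heading=180, draw]
LT 15: heading 180 -> 195
FD 2.3: (-9.919,13.6) -> (-12.141,13.005) [heading=195, draw]
FD 5.3: (-12.141,13.005) -> (-17.26,11.633) [heading=195, draw]
FD 3: (-17.26,11.633) -> (-20.158,10.857) [heading=195, draw]
FD 12.9: (-20.158,10.857) -> (-32.618,7.518) [heading=195, draw]
PU: pen up
LT 47: heading 195 -> 242
FD 3.9: (-32.618,7.518) -> (-34.449,4.074) [heading=242, move]
LT 60: heading 242 -> 302
Final: pos=(-34.449,4.074), heading=302, 8 segment(s) drawn

Segment lengths:
  seg 1: (0,0) -> (11,0), length = 11
  seg 2: (11,0) -> (6.4,0), length = 4.6
  seg 3: (6.4,0) -> (1.981,13.6), length = 14.3
  seg 4: (1.981,13.6) -> (-9.919,13.6), length = 11.9
  seg 5: (-9.919,13.6) -> (-12.141,13.005), length = 2.3
  seg 6: (-12.141,13.005) -> (-17.26,11.633), length = 5.3
  seg 7: (-17.26,11.633) -> (-20.158,10.857), length = 3
  seg 8: (-20.158,10.857) -> (-32.618,7.518), length = 12.9
Total = 65.3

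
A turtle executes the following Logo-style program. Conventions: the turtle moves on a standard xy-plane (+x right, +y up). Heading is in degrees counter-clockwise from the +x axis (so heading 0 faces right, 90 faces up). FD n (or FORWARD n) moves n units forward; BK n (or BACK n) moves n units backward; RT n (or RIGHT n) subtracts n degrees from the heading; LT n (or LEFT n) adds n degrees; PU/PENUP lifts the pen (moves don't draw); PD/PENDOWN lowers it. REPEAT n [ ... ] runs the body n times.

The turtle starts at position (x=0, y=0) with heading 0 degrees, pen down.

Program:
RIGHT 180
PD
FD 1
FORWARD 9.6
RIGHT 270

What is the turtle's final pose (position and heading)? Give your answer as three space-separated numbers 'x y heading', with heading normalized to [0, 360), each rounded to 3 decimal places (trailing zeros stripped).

Executing turtle program step by step:
Start: pos=(0,0), heading=0, pen down
RT 180: heading 0 -> 180
PD: pen down
FD 1: (0,0) -> (-1,0) [heading=180, draw]
FD 9.6: (-1,0) -> (-10.6,0) [heading=180, draw]
RT 270: heading 180 -> 270
Final: pos=(-10.6,0), heading=270, 2 segment(s) drawn

Answer: -10.6 0 270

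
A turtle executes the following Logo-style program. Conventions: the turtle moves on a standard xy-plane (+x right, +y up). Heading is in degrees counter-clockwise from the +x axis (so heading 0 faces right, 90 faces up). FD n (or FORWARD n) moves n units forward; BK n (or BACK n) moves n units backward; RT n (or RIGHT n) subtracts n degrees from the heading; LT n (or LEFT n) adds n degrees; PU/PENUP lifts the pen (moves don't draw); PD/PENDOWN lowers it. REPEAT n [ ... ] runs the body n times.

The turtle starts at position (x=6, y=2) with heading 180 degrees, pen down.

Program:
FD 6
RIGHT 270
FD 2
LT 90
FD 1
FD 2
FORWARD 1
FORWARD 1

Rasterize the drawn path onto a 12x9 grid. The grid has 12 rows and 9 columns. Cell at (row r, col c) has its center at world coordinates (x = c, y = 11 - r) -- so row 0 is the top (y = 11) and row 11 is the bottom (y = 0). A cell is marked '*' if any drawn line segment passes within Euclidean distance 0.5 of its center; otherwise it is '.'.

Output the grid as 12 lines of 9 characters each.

Answer: .........
.........
.........
.........
.........
.........
.........
.........
.........
*******..
*........
******...

Derivation:
Segment 0: (6,2) -> (0,2)
Segment 1: (0,2) -> (0,0)
Segment 2: (0,0) -> (1,0)
Segment 3: (1,0) -> (3,0)
Segment 4: (3,0) -> (4,0)
Segment 5: (4,0) -> (5,0)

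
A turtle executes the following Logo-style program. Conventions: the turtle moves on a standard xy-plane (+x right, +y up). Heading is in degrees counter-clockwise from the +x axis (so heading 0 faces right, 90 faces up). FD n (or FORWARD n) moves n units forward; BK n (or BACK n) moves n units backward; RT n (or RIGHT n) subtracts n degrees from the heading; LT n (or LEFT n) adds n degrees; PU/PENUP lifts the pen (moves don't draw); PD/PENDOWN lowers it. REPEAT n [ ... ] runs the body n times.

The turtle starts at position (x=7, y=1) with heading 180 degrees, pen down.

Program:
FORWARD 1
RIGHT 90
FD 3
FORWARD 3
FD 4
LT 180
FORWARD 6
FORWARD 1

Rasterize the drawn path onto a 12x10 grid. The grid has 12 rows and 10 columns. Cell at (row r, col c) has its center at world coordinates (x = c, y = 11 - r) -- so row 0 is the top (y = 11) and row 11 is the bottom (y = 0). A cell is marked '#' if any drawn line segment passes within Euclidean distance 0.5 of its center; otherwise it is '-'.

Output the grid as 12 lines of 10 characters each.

Segment 0: (7,1) -> (6,1)
Segment 1: (6,1) -> (6,4)
Segment 2: (6,4) -> (6,7)
Segment 3: (6,7) -> (6,11)
Segment 4: (6,11) -> (6,5)
Segment 5: (6,5) -> (6,4)

Answer: ------#---
------#---
------#---
------#---
------#---
------#---
------#---
------#---
------#---
------#---
------##--
----------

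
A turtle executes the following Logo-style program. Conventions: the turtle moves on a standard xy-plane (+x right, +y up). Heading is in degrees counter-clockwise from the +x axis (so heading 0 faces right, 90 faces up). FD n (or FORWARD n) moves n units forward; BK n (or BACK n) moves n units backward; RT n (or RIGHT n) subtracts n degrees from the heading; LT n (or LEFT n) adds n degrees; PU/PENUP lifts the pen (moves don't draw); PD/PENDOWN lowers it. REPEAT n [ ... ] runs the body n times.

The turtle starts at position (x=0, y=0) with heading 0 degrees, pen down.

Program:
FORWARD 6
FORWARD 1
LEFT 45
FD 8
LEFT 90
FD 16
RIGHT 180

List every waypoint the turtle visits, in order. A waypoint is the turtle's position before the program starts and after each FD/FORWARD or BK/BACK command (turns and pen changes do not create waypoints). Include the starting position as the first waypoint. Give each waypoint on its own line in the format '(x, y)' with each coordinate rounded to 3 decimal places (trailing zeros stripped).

Answer: (0, 0)
(6, 0)
(7, 0)
(12.657, 5.657)
(1.343, 16.971)

Derivation:
Executing turtle program step by step:
Start: pos=(0,0), heading=0, pen down
FD 6: (0,0) -> (6,0) [heading=0, draw]
FD 1: (6,0) -> (7,0) [heading=0, draw]
LT 45: heading 0 -> 45
FD 8: (7,0) -> (12.657,5.657) [heading=45, draw]
LT 90: heading 45 -> 135
FD 16: (12.657,5.657) -> (1.343,16.971) [heading=135, draw]
RT 180: heading 135 -> 315
Final: pos=(1.343,16.971), heading=315, 4 segment(s) drawn
Waypoints (5 total):
(0, 0)
(6, 0)
(7, 0)
(12.657, 5.657)
(1.343, 16.971)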